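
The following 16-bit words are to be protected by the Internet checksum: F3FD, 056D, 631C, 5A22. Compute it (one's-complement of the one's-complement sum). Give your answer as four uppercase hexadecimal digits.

One's-complement addition (fold any carry out of bit 15 back into bit 0):
  0xF3FD + 0x056D = 0x0F96A
  0xF96A + 0x631C = 0x15C86 → wrap carry → 0x5C87
  0x5C87 + 0x5A22 = 0x0B6A9
One's-complement sum = 0xB6A9.
Checksum = ~0xB6A9 & 0xFFFF = 0x4956.

4956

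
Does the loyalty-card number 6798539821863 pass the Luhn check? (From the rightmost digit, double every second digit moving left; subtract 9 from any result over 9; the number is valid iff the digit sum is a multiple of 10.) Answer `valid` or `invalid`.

From the right, keep odd positions and double even positions (subtract 9 from any doubled value over 9):
  doubled (positions 2,4,...): 3 2 7 6 7 5 → sum 30
  kept (positions 1,3,...): 3 8 2 9 5 9 6 → sum 42
Total = 72.
72 mod 10 = 2, so the number is invalid.

invalid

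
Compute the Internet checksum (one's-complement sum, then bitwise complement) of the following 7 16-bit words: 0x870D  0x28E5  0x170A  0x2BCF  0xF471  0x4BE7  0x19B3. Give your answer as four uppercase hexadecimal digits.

B327

One's-complement addition (fold any carry out of bit 15 back into bit 0):
  0x870D + 0x28E5 = 0x0AFF2
  0xAFF2 + 0x170A = 0x0C6FC
  0xC6FC + 0x2BCF = 0x0F2CB
  0xF2CB + 0xF471 = 0x1E73C → wrap carry → 0xE73D
  0xE73D + 0x4BE7 = 0x13324 → wrap carry → 0x3325
  0x3325 + 0x19B3 = 0x04CD8
One's-complement sum = 0x4CD8.
Checksum = ~0x4CD8 & 0xFFFF = 0xB327.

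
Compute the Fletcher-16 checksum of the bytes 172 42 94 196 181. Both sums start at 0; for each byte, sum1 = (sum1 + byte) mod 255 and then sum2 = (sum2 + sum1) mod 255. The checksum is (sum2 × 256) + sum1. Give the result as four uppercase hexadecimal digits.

Running sums (mod 255):
  after byte 0 (172): sum1=172, sum2=172
  after byte 1 (42): sum1=214, sum2=131
  after byte 2 (94): sum1=53, sum2=184
  after byte 3 (196): sum1=249, sum2=178
  after byte 4 (181): sum1=175, sum2=98
Checksum = sum2·256 + sum1 = 98·256 + 175 = 25263 = 0x62AF.

62AF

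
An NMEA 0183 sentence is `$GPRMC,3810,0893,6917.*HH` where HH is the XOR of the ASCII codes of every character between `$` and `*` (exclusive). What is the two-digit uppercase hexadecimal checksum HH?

XOR the ASCII codes of the payload characters:
  'G' = 0x47 → acc = 0x47
  'P' = 0x50 → acc = 0x17
  'R' = 0x52 → acc = 0x45
  'M' = 0x4D → acc = 0x08
  'C' = 0x43 → acc = 0x4B
  ',' = 0x2C → acc = 0x67
  '3' = 0x33 → acc = 0x54
  '8' = 0x38 → acc = 0x6C
  '1' = 0x31 → acc = 0x5D
  '0' = 0x30 → acc = 0x6D
  ',' = 0x2C → acc = 0x41
  '0' = 0x30 → acc = 0x71
  '8' = 0x38 → acc = 0x49
  '9' = 0x39 → acc = 0x70
  '3' = 0x33 → acc = 0x43
  ',' = 0x2C → acc = 0x6F
  '6' = 0x36 → acc = 0x59
  '9' = 0x39 → acc = 0x60
  '1' = 0x31 → acc = 0x51
  '7' = 0x37 → acc = 0x66
  '.' = 0x2E → acc = 0x48
Checksum = 0x48.

48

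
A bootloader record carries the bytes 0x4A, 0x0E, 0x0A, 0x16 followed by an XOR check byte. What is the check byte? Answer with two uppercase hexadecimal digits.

58

XOR the bytes together:
  start with 0x4A
  0x4A ⊕ 0x0E = 0x44
  0x44 ⊕ 0x0A = 0x4E
  0x4E ⊕ 0x16 = 0x58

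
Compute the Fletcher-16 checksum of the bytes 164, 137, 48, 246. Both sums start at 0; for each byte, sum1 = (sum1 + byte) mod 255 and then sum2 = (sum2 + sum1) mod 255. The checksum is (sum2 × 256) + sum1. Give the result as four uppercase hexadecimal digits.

8655

Running sums (mod 255):
  after byte 0 (164): sum1=164, sum2=164
  after byte 1 (137): sum1=46, sum2=210
  after byte 2 (48): sum1=94, sum2=49
  after byte 3 (246): sum1=85, sum2=134
Checksum = sum2·256 + sum1 = 134·256 + 85 = 34389 = 0x8655.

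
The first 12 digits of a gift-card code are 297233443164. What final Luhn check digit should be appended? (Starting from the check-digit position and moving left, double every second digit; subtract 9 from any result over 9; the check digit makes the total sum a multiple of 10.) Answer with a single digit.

Partial digits right→left: 4 6 1 3 4 4 3 3 2 7 9 2
Double every second digit counting from the check-digit position (so the 1st, 3rd, 5th, ... of the partial from the right).
  doubled (with −9 where >9): 8 2 8 6 4 9 → sum 37
  kept as-is: 6 3 4 3 7 2 → sum 25
Total = 37 + 25 = 62.
Check digit = (10 − (62 mod 10)) mod 10 = 8.

8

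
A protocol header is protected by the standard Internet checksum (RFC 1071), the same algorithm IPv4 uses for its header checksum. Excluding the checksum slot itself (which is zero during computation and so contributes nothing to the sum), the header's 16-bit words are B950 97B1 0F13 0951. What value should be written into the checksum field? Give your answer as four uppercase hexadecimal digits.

9699

One's-complement addition (fold any carry out of bit 15 back into bit 0):
  0xB950 + 0x97B1 = 0x15101 → wrap carry → 0x5102
  0x5102 + 0x0F13 = 0x06015
  0x6015 + 0x0951 = 0x06966
One's-complement sum = 0x6966.
Checksum = ~0x6966 & 0xFFFF = 0x9699.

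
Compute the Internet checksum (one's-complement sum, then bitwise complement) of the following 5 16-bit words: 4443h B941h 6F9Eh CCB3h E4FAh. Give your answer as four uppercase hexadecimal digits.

One's-complement addition (fold any carry out of bit 15 back into bit 0):
  0x4443 + 0xB941 = 0x0FD84
  0xFD84 + 0x6F9E = 0x16D22 → wrap carry → 0x6D23
  0x6D23 + 0xCCB3 = 0x139D6 → wrap carry → 0x39D7
  0x39D7 + 0xE4FA = 0x11ED1 → wrap carry → 0x1ED2
One's-complement sum = 0x1ED2.
Checksum = ~0x1ED2 & 0xFFFF = 0xE12D.

E12D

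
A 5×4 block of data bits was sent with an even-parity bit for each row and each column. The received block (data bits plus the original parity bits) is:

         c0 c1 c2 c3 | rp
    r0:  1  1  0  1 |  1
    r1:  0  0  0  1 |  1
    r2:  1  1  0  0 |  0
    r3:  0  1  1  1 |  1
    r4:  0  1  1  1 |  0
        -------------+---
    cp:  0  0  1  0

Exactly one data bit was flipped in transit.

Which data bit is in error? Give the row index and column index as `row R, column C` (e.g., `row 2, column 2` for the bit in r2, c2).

Recompute each row's even parity and compare to rp:
  r0: data parity 1, sent rp 1 → ok
  r1: data parity 1, sent rp 1 → ok
  r2: data parity 0, sent rp 0 → ok
  r3: data parity 1, sent rp 1 → ok
  r4: data parity 1, sent rp 0 → mismatch
Recompute each column's even parity and compare to cp:
  c0: data parity 0, sent cp 0 → ok
  c1: data parity 0, sent cp 0 → ok
  c2: data parity 0, sent cp 1 → mismatch
  c3: data parity 0, sent cp 0 → ok
Exactly one row (r4) and one column (c2) fail → the flipped bit is at their intersection.

row 4, column 2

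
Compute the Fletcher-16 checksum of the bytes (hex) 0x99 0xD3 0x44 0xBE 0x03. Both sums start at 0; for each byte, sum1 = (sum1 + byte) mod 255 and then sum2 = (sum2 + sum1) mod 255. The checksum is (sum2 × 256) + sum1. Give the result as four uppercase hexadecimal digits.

9C73

Running sums (mod 255):
  after byte 0 (0x99): sum1=153, sum2=153
  after byte 1 (0xD3): sum1=109, sum2=7
  after byte 2 (0x44): sum1=177, sum2=184
  after byte 3 (0xBE): sum1=112, sum2=41
  after byte 4 (0x03): sum1=115, sum2=156
Checksum = sum2·256 + sum1 = 156·256 + 115 = 40051 = 0x9C73.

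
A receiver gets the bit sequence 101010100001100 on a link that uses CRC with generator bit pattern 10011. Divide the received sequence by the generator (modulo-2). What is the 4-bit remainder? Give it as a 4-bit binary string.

Modulo-2 division of 101010100001100 by 10011:
  pos 0: 10101 XOR 10011 = 00110
  pos 2: 11001 XOR 10011 = 01010
  pos 3: 10100 XOR 10011 = 00111
  pos 5: 11100 XOR 10011 = 01111
  pos 6: 11110 XOR 10011 = 01101
  pos 7: 11011 XOR 10011 = 01000
  pos 8: 10001 XOR 10011 = 00010
Remainder = 1000 (nonzero — an error is detected).

1000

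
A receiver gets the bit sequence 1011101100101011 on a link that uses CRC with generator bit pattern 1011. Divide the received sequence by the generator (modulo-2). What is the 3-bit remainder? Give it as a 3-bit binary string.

Modulo-2 division of 1011101100101011 by 1011:
  pos 0: 1011 XOR 1011 = 0000
  pos 4: 1011 XOR 1011 = 0000
  pos 10: 1010 XOR 1011 = 0001
Remainder = 111 (nonzero — an error is detected).

111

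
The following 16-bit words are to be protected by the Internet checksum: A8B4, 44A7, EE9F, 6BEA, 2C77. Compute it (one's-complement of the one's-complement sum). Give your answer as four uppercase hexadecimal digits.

One's-complement addition (fold any carry out of bit 15 back into bit 0):
  0xA8B4 + 0x44A7 = 0x0ED5B
  0xED5B + 0xEE9F = 0x1DBFA → wrap carry → 0xDBFB
  0xDBFB + 0x6BEA = 0x147E5 → wrap carry → 0x47E6
  0x47E6 + 0x2C77 = 0x0745D
One's-complement sum = 0x745D.
Checksum = ~0x745D & 0xFFFF = 0x8BA2.

8BA2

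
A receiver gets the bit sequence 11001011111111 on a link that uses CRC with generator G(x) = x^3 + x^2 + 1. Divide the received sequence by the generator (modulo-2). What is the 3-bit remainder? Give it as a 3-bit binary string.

000

Modulo-2 division of 11001011111111 by 1101:
  pos 0: 1100 XOR 1101 = 0001
  pos 3: 1101 XOR 1101 = 0000
  pos 7: 1111 XOR 1101 = 0010
  pos 9: 1011 XOR 1101 = 0110
  pos 10: 1101 XOR 1101 = 0000
Remainder = 000 (zero — the frame passes the CRC check).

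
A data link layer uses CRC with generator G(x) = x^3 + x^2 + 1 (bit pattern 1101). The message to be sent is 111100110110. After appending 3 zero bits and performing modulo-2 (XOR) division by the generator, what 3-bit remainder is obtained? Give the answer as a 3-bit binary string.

100

Append 3 zeros: 111100110110000. Divide by 1101 (XOR where the leading bit is 1):
  pos 0: 1111 XOR 1101 = 0010
  pos 2: 1000 XOR 1101 = 0101
  pos 3: 1011 XOR 1101 = 0110
  pos 4: 1101 XOR 1101 = 0000
  pos 9: 1100 XOR 1101 = 0001
Remainder (last 3 bits) = 100. This is the CRC / FCS.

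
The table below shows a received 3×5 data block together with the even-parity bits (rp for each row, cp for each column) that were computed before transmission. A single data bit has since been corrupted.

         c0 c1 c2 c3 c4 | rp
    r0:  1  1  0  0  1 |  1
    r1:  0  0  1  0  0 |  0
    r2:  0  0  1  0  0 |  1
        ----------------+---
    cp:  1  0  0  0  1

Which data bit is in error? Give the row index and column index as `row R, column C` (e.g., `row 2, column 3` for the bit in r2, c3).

row 1, column 1

Recompute each row's even parity and compare to rp:
  r0: data parity 1, sent rp 1 → ok
  r1: data parity 1, sent rp 0 → mismatch
  r2: data parity 1, sent rp 1 → ok
Recompute each column's even parity and compare to cp:
  c0: data parity 1, sent cp 1 → ok
  c1: data parity 1, sent cp 0 → mismatch
  c2: data parity 0, sent cp 0 → ok
  c3: data parity 0, sent cp 0 → ok
  c4: data parity 1, sent cp 1 → ok
Exactly one row (r1) and one column (c1) fail → the flipped bit is at their intersection.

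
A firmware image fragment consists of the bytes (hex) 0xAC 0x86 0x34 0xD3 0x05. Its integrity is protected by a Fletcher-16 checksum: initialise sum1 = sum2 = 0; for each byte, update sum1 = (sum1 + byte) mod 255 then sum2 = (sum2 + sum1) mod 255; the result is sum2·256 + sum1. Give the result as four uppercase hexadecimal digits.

C240

Running sums (mod 255):
  after byte 0 (0xAC): sum1=172, sum2=172
  after byte 1 (0x86): sum1=51, sum2=223
  after byte 2 (0x34): sum1=103, sum2=71
  after byte 3 (0xD3): sum1=59, sum2=130
  after byte 4 (0x05): sum1=64, sum2=194
Checksum = sum2·256 + sum1 = 194·256 + 64 = 49728 = 0xC240.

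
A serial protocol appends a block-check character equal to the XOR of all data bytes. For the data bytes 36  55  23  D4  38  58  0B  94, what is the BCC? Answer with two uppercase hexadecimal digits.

6B

XOR the bytes together:
  start with 0x36
  0x36 ⊕ 0x55 = 0x63
  0x63 ⊕ 0x23 = 0x40
  0x40 ⊕ 0xD4 = 0x94
  0x94 ⊕ 0x38 = 0xAC
  0xAC ⊕ 0x58 = 0xF4
  0xF4 ⊕ 0x0B = 0xFF
  0xFF ⊕ 0x94 = 0x6B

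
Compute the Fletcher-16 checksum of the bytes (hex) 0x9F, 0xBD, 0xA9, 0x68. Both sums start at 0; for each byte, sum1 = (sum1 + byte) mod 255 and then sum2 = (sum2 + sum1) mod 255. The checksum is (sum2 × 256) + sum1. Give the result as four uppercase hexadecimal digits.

Running sums (mod 255):
  after byte 0 (0x9F): sum1=159, sum2=159
  after byte 1 (0xBD): sum1=93, sum2=252
  after byte 2 (0xA9): sum1=7, sum2=4
  after byte 3 (0x68): sum1=111, sum2=115
Checksum = sum2·256 + sum1 = 115·256 + 111 = 29551 = 0x736F.

736F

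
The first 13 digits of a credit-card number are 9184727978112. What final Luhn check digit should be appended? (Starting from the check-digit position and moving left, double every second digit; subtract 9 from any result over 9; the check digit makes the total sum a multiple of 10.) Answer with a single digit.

8

Partial digits right→left: 2 1 1 8 7 9 7 2 7 4 8 1 9
Double every second digit counting from the check-digit position (so the 1st, 3rd, 5th, ... of the partial from the right).
  doubled (with −9 where >9): 4 2 5 5 5 7 9 → sum 37
  kept as-is: 1 8 9 2 4 1 → sum 25
Total = 37 + 25 = 62.
Check digit = (10 − (62 mod 10)) mod 10 = 8.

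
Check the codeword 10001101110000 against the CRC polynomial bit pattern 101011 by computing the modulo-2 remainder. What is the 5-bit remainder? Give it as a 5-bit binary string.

00000

Modulo-2 division of 10001101110000 by 101011:
  pos 0: 100011 XOR 101011 = 001000
  pos 2: 100001 XOR 101011 = 001010
  pos 4: 101011 XOR 101011 = 000000
Remainder = 00000 (zero — the frame passes the CRC check).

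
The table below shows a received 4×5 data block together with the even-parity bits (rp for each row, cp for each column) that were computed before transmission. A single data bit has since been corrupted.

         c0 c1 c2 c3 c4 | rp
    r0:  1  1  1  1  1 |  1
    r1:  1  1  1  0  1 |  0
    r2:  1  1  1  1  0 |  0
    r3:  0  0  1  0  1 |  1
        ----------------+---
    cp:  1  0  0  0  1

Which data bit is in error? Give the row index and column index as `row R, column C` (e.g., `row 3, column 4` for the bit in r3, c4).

row 3, column 1

Recompute each row's even parity and compare to rp:
  r0: data parity 1, sent rp 1 → ok
  r1: data parity 0, sent rp 0 → ok
  r2: data parity 0, sent rp 0 → ok
  r3: data parity 0, sent rp 1 → mismatch
Recompute each column's even parity and compare to cp:
  c0: data parity 1, sent cp 1 → ok
  c1: data parity 1, sent cp 0 → mismatch
  c2: data parity 0, sent cp 0 → ok
  c3: data parity 0, sent cp 0 → ok
  c4: data parity 1, sent cp 1 → ok
Exactly one row (r3) and one column (c1) fail → the flipped bit is at their intersection.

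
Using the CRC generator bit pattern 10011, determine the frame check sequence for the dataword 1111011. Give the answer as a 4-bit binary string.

0110

Append 4 zeros: 11110110000. Divide by 10011 (XOR where the leading bit is 1):
  pos 0: 11110 XOR 10011 = 01101
  pos 1: 11011 XOR 10011 = 01000
  pos 2: 10001 XOR 10011 = 00010
  pos 5: 10000 XOR 10011 = 00011
Remainder (last 4 bits) = 0110. This is the CRC / FCS.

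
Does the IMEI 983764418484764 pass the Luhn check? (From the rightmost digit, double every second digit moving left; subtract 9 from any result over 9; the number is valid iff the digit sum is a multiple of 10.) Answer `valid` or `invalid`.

From the right, keep odd positions and double even positions (subtract 9 from any doubled value over 9):
  doubled (positions 2,4,...): 3 8 8 2 8 5 7 → sum 41
  kept (positions 1,3,...): 4 7 8 8 4 6 3 9 → sum 49
Total = 90.
90 mod 10 = 0, so the number is valid.

valid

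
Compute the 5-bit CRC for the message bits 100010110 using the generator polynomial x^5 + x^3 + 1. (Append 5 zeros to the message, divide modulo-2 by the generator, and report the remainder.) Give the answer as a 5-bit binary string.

Append 5 zeros: 10001011000000. Divide by 101001 (XOR where the leading bit is 1):
  pos 0: 100010 XOR 101001 = 001011
  pos 2: 101111 XOR 101001 = 000110
  pos 5: 110000 XOR 101001 = 011001
  pos 6: 110010 XOR 101001 = 011011
  pos 7: 110110 XOR 101001 = 011111
  pos 8: 111110 XOR 101001 = 010111
Remainder (last 5 bits) = 10111. This is the CRC / FCS.

10111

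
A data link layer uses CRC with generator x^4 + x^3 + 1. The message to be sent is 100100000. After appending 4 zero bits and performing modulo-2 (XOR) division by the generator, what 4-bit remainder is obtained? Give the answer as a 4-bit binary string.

0110

Append 4 zeros: 1001000000000. Divide by 11001 (XOR where the leading bit is 1):
  pos 0: 10010 XOR 11001 = 01011
  pos 1: 10110 XOR 11001 = 01111
  pos 2: 11110 XOR 11001 = 00111
  pos 4: 11100 XOR 11001 = 00101
  pos 6: 10100 XOR 11001 = 01101
  pos 7: 11010 XOR 11001 = 00011
Remainder (last 4 bits) = 0110. This is the CRC / FCS.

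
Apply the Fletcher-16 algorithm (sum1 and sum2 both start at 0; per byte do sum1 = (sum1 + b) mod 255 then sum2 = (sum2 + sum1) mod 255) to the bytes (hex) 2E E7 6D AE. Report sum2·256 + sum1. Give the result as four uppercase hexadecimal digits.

Running sums (mod 255):
  after byte 0 (2E): sum1=46, sum2=46
  after byte 1 (E7): sum1=22, sum2=68
  after byte 2 (6D): sum1=131, sum2=199
  after byte 3 (AE): sum1=50, sum2=249
Checksum = sum2·256 + sum1 = 249·256 + 50 = 63794 = 0xF932.

F932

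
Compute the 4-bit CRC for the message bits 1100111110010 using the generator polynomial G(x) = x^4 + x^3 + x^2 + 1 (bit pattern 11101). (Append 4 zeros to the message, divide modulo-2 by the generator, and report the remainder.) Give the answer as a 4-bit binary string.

Append 4 zeros: 11001111100100000. Divide by 11101 (XOR where the leading bit is 1):
  pos 0: 11001 XOR 11101 = 00100
  pos 2: 10011 XOR 11101 = 01110
  pos 3: 11101 XOR 11101 = 00000
  pos 8: 10010 XOR 11101 = 01111
  pos 9: 11110 XOR 11101 = 00011
  pos 12: 11000 XOR 11101 = 00101
Remainder (last 4 bits) = 0101. This is the CRC / FCS.

0101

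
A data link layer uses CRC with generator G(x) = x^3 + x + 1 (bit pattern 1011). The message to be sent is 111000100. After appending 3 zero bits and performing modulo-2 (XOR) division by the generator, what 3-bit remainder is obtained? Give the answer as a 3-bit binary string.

Append 3 zeros: 111000100000. Divide by 1011 (XOR where the leading bit is 1):
  pos 0: 1110 XOR 1011 = 0101
  pos 1: 1010 XOR 1011 = 0001
  pos 4: 1010 XOR 1011 = 0001
  pos 7: 1000 XOR 1011 = 0011
Remainder (last 3 bits) = 110. This is the CRC / FCS.

110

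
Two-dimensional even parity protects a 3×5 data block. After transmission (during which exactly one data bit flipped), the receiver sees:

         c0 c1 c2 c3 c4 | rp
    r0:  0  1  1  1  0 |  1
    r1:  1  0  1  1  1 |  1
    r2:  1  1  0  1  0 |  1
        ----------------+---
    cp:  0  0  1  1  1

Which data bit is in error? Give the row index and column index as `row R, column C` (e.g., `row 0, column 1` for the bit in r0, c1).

row 1, column 2

Recompute each row's even parity and compare to rp:
  r0: data parity 1, sent rp 1 → ok
  r1: data parity 0, sent rp 1 → mismatch
  r2: data parity 1, sent rp 1 → ok
Recompute each column's even parity and compare to cp:
  c0: data parity 0, sent cp 0 → ok
  c1: data parity 0, sent cp 0 → ok
  c2: data parity 0, sent cp 1 → mismatch
  c3: data parity 1, sent cp 1 → ok
  c4: data parity 1, sent cp 1 → ok
Exactly one row (r1) and one column (c2) fail → the flipped bit is at their intersection.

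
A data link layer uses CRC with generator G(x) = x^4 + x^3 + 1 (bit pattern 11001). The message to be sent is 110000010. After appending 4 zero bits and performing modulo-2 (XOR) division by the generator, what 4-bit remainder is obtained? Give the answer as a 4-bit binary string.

0101

Append 4 zeros: 1100000100000. Divide by 11001 (XOR where the leading bit is 1):
  pos 0: 11000 XOR 11001 = 00001
  pos 4: 10010 XOR 11001 = 01011
  pos 5: 10110 XOR 11001 = 01111
  pos 6: 11110 XOR 11001 = 00111
  pos 8: 11100 XOR 11001 = 00101
Remainder (last 4 bits) = 0101. This is the CRC / FCS.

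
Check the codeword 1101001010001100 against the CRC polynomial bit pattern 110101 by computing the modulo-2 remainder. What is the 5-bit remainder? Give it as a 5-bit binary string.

Modulo-2 division of 1101001010001100 by 110101:
  pos 0: 110100 XOR 110101 = 000001
  pos 5: 110100 XOR 110101 = 000001
  pos 10: 101100 XOR 110101 = 011001
Remainder = 11001 (nonzero — an error is detected).

11001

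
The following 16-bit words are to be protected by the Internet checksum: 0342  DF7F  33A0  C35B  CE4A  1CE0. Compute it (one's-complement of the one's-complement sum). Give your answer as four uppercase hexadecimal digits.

One's-complement addition (fold any carry out of bit 15 back into bit 0):
  0x0342 + 0xDF7F = 0x0E2C1
  0xE2C1 + 0x33A0 = 0x11661 → wrap carry → 0x1662
  0x1662 + 0xC35B = 0x0D9BD
  0xD9BD + 0xCE4A = 0x1A807 → wrap carry → 0xA808
  0xA808 + 0x1CE0 = 0x0C4E8
One's-complement sum = 0xC4E8.
Checksum = ~0xC4E8 & 0xFFFF = 0x3B17.

3B17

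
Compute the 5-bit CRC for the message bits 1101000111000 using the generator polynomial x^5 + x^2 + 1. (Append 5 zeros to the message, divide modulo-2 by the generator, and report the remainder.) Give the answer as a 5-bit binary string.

Append 5 zeros: 110100011100000000. Divide by 100101 (XOR where the leading bit is 1):
  pos 0: 110100 XOR 100101 = 010001
  pos 1: 100010 XOR 100101 = 000111
  pos 4: 111111 XOR 100101 = 011010
  pos 5: 110100 XOR 100101 = 010001
  pos 6: 100010 XOR 100101 = 000111
  pos 9: 111000 XOR 100101 = 011101
  pos 10: 111010 XOR 100101 = 011111
  pos 11: 111110 XOR 100101 = 011011
  pos 12: 110110 XOR 100101 = 010011
Remainder (last 5 bits) = 10011. This is the CRC / FCS.

10011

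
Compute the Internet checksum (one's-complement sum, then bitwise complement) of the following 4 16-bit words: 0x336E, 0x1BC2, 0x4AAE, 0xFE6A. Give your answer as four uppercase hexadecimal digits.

One's-complement addition (fold any carry out of bit 15 back into bit 0):
  0x336E + 0x1BC2 = 0x04F30
  0x4F30 + 0x4AAE = 0x099DE
  0x99DE + 0xFE6A = 0x19848 → wrap carry → 0x9849
One's-complement sum = 0x9849.
Checksum = ~0x9849 & 0xFFFF = 0x67B6.

67B6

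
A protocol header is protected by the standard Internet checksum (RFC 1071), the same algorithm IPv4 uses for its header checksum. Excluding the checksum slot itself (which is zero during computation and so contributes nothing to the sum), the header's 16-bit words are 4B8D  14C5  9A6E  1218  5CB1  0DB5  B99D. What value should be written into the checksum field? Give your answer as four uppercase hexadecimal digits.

One's-complement addition (fold any carry out of bit 15 back into bit 0):
  0x4B8D + 0x14C5 = 0x06052
  0x6052 + 0x9A6E = 0x0FAC0
  0xFAC0 + 0x1218 = 0x10CD8 → wrap carry → 0x0CD9
  0x0CD9 + 0x5CB1 = 0x0698A
  0x698A + 0x0DB5 = 0x0773F
  0x773F + 0xB99D = 0x130DC → wrap carry → 0x30DD
One's-complement sum = 0x30DD.
Checksum = ~0x30DD & 0xFFFF = 0xCF22.

CF22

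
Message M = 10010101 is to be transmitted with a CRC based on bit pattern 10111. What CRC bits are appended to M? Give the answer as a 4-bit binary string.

Append 4 zeros: 100101010000. Divide by 10111 (XOR where the leading bit is 1):
  pos 0: 10010 XOR 10111 = 00101
  pos 2: 10110 XOR 10111 = 00001
  pos 6: 11000 XOR 10111 = 01111
  pos 7: 11110 XOR 10111 = 01001
Remainder (last 4 bits) = 1001. This is the CRC / FCS.

1001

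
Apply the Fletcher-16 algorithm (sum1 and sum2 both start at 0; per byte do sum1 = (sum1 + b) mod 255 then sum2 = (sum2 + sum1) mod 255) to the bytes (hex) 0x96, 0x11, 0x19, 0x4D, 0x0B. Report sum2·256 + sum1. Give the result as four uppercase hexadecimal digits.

2619

Running sums (mod 255):
  after byte 0 (0x96): sum1=150, sum2=150
  after byte 1 (0x11): sum1=167, sum2=62
  after byte 2 (0x19): sum1=192, sum2=254
  after byte 3 (0x4D): sum1=14, sum2=13
  after byte 4 (0x0B): sum1=25, sum2=38
Checksum = sum2·256 + sum1 = 38·256 + 25 = 9753 = 0x2619.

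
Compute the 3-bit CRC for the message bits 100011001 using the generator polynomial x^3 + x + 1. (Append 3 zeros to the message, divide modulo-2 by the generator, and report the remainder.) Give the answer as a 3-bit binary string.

Append 3 zeros: 100011001000. Divide by 1011 (XOR where the leading bit is 1):
  pos 0: 1000 XOR 1011 = 0011
  pos 2: 1111 XOR 1011 = 0100
  pos 3: 1000 XOR 1011 = 0011
  pos 5: 1101 XOR 1011 = 0110
  pos 6: 1100 XOR 1011 = 0111
  pos 7: 1110 XOR 1011 = 0101
  pos 8: 1010 XOR 1011 = 0001
Remainder (last 3 bits) = 001. This is the CRC / FCS.

001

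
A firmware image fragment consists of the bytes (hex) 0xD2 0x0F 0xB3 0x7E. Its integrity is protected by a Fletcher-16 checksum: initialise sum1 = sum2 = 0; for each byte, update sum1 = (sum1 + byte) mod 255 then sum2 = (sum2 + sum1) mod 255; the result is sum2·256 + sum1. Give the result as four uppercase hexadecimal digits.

Running sums (mod 255):
  after byte 0 (0xD2): sum1=210, sum2=210
  after byte 1 (0x0F): sum1=225, sum2=180
  after byte 2 (0xB3): sum1=149, sum2=74
  after byte 3 (0x7E): sum1=20, sum2=94
Checksum = sum2·256 + sum1 = 94·256 + 20 = 24084 = 0x5E14.

5E14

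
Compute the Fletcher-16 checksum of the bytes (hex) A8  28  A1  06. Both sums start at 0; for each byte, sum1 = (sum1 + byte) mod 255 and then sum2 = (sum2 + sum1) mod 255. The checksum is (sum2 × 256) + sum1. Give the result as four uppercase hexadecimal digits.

6478

Running sums (mod 255):
  after byte 0 (A8): sum1=168, sum2=168
  after byte 1 (28): sum1=208, sum2=121
  after byte 2 (A1): sum1=114, sum2=235
  after byte 3 (06): sum1=120, sum2=100
Checksum = sum2·256 + sum1 = 100·256 + 120 = 25720 = 0x6478.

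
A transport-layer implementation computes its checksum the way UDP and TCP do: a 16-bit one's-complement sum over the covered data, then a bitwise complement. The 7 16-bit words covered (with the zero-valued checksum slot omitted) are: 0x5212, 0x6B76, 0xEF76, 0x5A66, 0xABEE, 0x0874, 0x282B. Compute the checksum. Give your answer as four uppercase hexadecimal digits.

1C0C

One's-complement addition (fold any carry out of bit 15 back into bit 0):
  0x5212 + 0x6B76 = 0x0BD88
  0xBD88 + 0xEF76 = 0x1ACFE → wrap carry → 0xACFF
  0xACFF + 0x5A66 = 0x10765 → wrap carry → 0x0766
  0x0766 + 0xABEE = 0x0B354
  0xB354 + 0x0874 = 0x0BBC8
  0xBBC8 + 0x282B = 0x0E3F3
One's-complement sum = 0xE3F3.
Checksum = ~0xE3F3 & 0xFFFF = 0x1C0C.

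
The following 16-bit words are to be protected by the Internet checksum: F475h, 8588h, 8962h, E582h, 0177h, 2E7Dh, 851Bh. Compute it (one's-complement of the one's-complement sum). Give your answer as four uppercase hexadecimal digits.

One's-complement addition (fold any carry out of bit 15 back into bit 0):
  0xF475 + 0x8588 = 0x179FD → wrap carry → 0x79FE
  0x79FE + 0x8962 = 0x10360 → wrap carry → 0x0361
  0x0361 + 0xE582 = 0x0E8E3
  0xE8E3 + 0x0177 = 0x0EA5A
  0xEA5A + 0x2E7D = 0x118D7 → wrap carry → 0x18D8
  0x18D8 + 0x851B = 0x09DF3
One's-complement sum = 0x9DF3.
Checksum = ~0x9DF3 & 0xFFFF = 0x620C.

620C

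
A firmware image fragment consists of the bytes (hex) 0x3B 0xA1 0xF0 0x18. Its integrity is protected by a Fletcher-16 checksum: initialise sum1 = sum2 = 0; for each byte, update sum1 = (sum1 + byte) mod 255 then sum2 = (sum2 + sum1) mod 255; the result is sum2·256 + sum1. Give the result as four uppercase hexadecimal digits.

CBE5

Running sums (mod 255):
  after byte 0 (0x3B): sum1=59, sum2=59
  after byte 1 (0xA1): sum1=220, sum2=24
  after byte 2 (0xF0): sum1=205, sum2=229
  after byte 3 (0x18): sum1=229, sum2=203
Checksum = sum2·256 + sum1 = 203·256 + 229 = 52197 = 0xCBE5.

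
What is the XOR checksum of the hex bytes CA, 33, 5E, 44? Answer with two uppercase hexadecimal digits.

E3

XOR the bytes together:
  start with 0xCA
  0xCA ⊕ 0x33 = 0xF9
  0xF9 ⊕ 0x5E = 0xA7
  0xA7 ⊕ 0x44 = 0xE3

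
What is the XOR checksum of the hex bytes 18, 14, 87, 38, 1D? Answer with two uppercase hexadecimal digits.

XOR the bytes together:
  start with 0x18
  0x18 ⊕ 0x14 = 0x0C
  0x0C ⊕ 0x87 = 0x8B
  0x8B ⊕ 0x38 = 0xB3
  0xB3 ⊕ 0x1D = 0xAE

AE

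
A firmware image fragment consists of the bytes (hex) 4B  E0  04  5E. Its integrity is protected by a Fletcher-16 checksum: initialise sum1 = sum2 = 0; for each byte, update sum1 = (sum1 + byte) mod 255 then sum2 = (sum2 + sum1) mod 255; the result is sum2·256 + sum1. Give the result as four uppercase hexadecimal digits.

Running sums (mod 255):
  after byte 0 (4B): sum1=75, sum2=75
  after byte 1 (E0): sum1=44, sum2=119
  after byte 2 (04): sum1=48, sum2=167
  after byte 3 (5E): sum1=142, sum2=54
Checksum = sum2·256 + sum1 = 54·256 + 142 = 13966 = 0x368E.

368E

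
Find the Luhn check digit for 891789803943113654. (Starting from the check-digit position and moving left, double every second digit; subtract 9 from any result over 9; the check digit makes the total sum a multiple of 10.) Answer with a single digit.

Partial digits right→left: 4 5 6 3 1 1 3 4 9 3 0 8 9 8 7 1 9 8
Double every second digit counting from the check-digit position (so the 1st, 3rd, 5th, ... of the partial from the right).
  doubled (with −9 where >9): 8 3 2 6 9 0 9 5 9 → sum 51
  kept as-is: 5 3 1 4 3 8 8 1 8 → sum 41
Total = 51 + 41 = 92.
Check digit = (10 − (92 mod 10)) mod 10 = 8.

8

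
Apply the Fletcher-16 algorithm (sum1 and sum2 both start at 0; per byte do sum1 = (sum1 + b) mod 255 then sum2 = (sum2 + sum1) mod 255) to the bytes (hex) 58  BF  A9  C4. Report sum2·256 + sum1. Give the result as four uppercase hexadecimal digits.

Running sums (mod 255):
  after byte 0 (58): sum1=88, sum2=88
  after byte 1 (BF): sum1=24, sum2=112
  after byte 2 (A9): sum1=193, sum2=50
  after byte 3 (C4): sum1=134, sum2=184
Checksum = sum2·256 + sum1 = 184·256 + 134 = 47238 = 0xB886.

B886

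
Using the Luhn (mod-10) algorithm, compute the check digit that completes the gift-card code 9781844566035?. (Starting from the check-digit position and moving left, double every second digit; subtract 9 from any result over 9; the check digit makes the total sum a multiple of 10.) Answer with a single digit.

Partial digits right→left: 5 3 0 6 6 5 4 4 8 1 8 7 9
Double every second digit counting from the check-digit position (so the 1st, 3rd, 5th, ... of the partial from the right).
  doubled (with −9 where >9): 1 0 3 8 7 7 9 → sum 35
  kept as-is: 3 6 5 4 1 7 → sum 26
Total = 35 + 26 = 61.
Check digit = (10 − (61 mod 10)) mod 10 = 9.

9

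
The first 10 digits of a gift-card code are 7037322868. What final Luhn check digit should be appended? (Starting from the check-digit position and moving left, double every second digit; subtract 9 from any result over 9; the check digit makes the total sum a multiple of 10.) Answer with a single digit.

Partial digits right→left: 8 6 8 2 2 3 7 3 0 7
Double every second digit counting from the check-digit position (so the 1st, 3rd, 5th, ... of the partial from the right).
  doubled (with −9 where >9): 7 7 4 5 0 → sum 23
  kept as-is: 6 2 3 3 7 → sum 21
Total = 23 + 21 = 44.
Check digit = (10 − (44 mod 10)) mod 10 = 6.

6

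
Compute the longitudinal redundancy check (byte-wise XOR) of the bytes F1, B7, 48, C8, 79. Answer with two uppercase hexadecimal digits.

XOR the bytes together:
  start with 0xF1
  0xF1 ⊕ 0xB7 = 0x46
  0x46 ⊕ 0x48 = 0x0E
  0x0E ⊕ 0xC8 = 0xC6
  0xC6 ⊕ 0x79 = 0xBF

BF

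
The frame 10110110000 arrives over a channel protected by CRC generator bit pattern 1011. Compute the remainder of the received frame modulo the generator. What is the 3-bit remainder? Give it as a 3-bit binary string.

Modulo-2 division of 10110110000 by 1011:
  pos 0: 1011 XOR 1011 = 0000
  pos 5: 1100 XOR 1011 = 0111
  pos 6: 1110 XOR 1011 = 0101
  pos 7: 1010 XOR 1011 = 0001
Remainder = 001 (nonzero — an error is detected).

001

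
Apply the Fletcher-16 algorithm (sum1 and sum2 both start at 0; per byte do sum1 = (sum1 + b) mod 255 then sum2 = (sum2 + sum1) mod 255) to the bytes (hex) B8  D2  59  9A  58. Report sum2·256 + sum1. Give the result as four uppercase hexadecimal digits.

80D7

Running sums (mod 255):
  after byte 0 (B8): sum1=184, sum2=184
  after byte 1 (D2): sum1=139, sum2=68
  after byte 2 (59): sum1=228, sum2=41
  after byte 3 (9A): sum1=127, sum2=168
  after byte 4 (58): sum1=215, sum2=128
Checksum = sum2·256 + sum1 = 128·256 + 215 = 32983 = 0x80D7.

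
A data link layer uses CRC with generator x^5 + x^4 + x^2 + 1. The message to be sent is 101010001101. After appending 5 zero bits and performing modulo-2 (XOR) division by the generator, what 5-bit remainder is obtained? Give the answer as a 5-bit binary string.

Append 5 zeros: 10101000110100000. Divide by 110101 (XOR where the leading bit is 1):
  pos 0: 101010 XOR 110101 = 011111
  pos 1: 111110 XOR 110101 = 001011
  pos 3: 101101 XOR 110101 = 011000
  pos 4: 110001 XOR 110101 = 000100
  pos 7: 100010 XOR 110101 = 010111
  pos 8: 101110 XOR 110101 = 011011
  pos 9: 110110 XOR 110101 = 000011
Remainder (last 5 bits) = 01100. This is the CRC / FCS.

01100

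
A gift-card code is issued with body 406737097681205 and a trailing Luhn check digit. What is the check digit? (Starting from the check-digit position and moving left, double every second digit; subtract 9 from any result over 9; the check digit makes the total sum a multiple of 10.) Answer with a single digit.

Partial digits right→left: 5 0 2 1 8 6 7 9 0 7 3 7 6 0 4
Double every second digit counting from the check-digit position (so the 1st, 3rd, 5th, ... of the partial from the right).
  doubled (with −9 where >9): 1 4 7 5 0 6 3 8 → sum 34
  kept as-is: 0 1 6 9 7 7 0 → sum 30
Total = 34 + 30 = 64.
Check digit = (10 − (64 mod 10)) mod 10 = 6.

6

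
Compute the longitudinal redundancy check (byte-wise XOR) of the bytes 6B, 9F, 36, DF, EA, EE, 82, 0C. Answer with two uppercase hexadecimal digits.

97

XOR the bytes together:
  start with 0x6B
  0x6B ⊕ 0x9F = 0xF4
  0xF4 ⊕ 0x36 = 0xC2
  0xC2 ⊕ 0xDF = 0x1D
  0x1D ⊕ 0xEA = 0xF7
  0xF7 ⊕ 0xEE = 0x19
  0x19 ⊕ 0x82 = 0x9B
  0x9B ⊕ 0x0C = 0x97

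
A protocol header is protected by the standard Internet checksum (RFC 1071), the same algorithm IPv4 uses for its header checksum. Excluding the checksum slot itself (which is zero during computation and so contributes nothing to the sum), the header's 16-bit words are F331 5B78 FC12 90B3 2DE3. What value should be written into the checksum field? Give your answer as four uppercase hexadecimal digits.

F6AB

One's-complement addition (fold any carry out of bit 15 back into bit 0):
  0xF331 + 0x5B78 = 0x14EA9 → wrap carry → 0x4EAA
  0x4EAA + 0xFC12 = 0x14ABC → wrap carry → 0x4ABD
  0x4ABD + 0x90B3 = 0x0DB70
  0xDB70 + 0x2DE3 = 0x10953 → wrap carry → 0x0954
One's-complement sum = 0x0954.
Checksum = ~0x0954 & 0xFFFF = 0xF6AB.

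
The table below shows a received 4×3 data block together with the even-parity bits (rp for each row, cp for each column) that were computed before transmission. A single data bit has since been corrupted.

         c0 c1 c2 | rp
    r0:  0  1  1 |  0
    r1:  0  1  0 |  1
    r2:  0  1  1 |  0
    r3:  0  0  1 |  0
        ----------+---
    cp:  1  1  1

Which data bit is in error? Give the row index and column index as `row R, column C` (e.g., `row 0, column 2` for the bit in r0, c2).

Recompute each row's even parity and compare to rp:
  r0: data parity 0, sent rp 0 → ok
  r1: data parity 1, sent rp 1 → ok
  r2: data parity 0, sent rp 0 → ok
  r3: data parity 1, sent rp 0 → mismatch
Recompute each column's even parity and compare to cp:
  c0: data parity 0, sent cp 1 → mismatch
  c1: data parity 1, sent cp 1 → ok
  c2: data parity 1, sent cp 1 → ok
Exactly one row (r3) and one column (c0) fail → the flipped bit is at their intersection.

row 3, column 0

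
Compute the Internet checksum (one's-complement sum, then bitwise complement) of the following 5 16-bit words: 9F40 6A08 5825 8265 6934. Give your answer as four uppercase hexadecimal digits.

One's-complement addition (fold any carry out of bit 15 back into bit 0):
  0x9F40 + 0x6A08 = 0x10948 → wrap carry → 0x0949
  0x0949 + 0x5825 = 0x0616E
  0x616E + 0x8265 = 0x0E3D3
  0xE3D3 + 0x6934 = 0x14D07 → wrap carry → 0x4D08
One's-complement sum = 0x4D08.
Checksum = ~0x4D08 & 0xFFFF = 0xB2F7.

B2F7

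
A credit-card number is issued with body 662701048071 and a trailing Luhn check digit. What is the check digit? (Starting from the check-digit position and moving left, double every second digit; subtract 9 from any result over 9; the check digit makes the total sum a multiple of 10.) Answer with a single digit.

Partial digits right→left: 1 7 0 8 4 0 1 0 7 2 6 6
Double every second digit counting from the check-digit position (so the 1st, 3rd, 5th, ... of the partial from the right).
  doubled (with −9 where >9): 2 0 8 2 5 3 → sum 20
  kept as-is: 7 8 0 0 2 6 → sum 23
Total = 20 + 23 = 43.
Check digit = (10 − (43 mod 10)) mod 10 = 7.

7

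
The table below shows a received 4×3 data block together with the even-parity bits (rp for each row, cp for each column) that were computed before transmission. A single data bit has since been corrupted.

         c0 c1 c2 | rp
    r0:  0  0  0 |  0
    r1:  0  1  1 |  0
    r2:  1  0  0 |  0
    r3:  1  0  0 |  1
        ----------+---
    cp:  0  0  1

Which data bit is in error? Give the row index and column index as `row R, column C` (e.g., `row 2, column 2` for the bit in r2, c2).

row 2, column 1

Recompute each row's even parity and compare to rp:
  r0: data parity 0, sent rp 0 → ok
  r1: data parity 0, sent rp 0 → ok
  r2: data parity 1, sent rp 0 → mismatch
  r3: data parity 1, sent rp 1 → ok
Recompute each column's even parity and compare to cp:
  c0: data parity 0, sent cp 0 → ok
  c1: data parity 1, sent cp 0 → mismatch
  c2: data parity 1, sent cp 1 → ok
Exactly one row (r2) and one column (c1) fail → the flipped bit is at their intersection.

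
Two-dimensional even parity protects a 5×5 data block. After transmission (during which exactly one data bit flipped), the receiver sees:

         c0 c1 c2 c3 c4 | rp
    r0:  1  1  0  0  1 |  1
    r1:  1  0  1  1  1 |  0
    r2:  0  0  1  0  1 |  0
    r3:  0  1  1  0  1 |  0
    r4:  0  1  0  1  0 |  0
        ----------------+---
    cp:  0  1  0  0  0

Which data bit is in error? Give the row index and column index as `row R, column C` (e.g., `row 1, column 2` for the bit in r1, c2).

row 3, column 2

Recompute each row's even parity and compare to rp:
  r0: data parity 1, sent rp 1 → ok
  r1: data parity 0, sent rp 0 → ok
  r2: data parity 0, sent rp 0 → ok
  r3: data parity 1, sent rp 0 → mismatch
  r4: data parity 0, sent rp 0 → ok
Recompute each column's even parity and compare to cp:
  c0: data parity 0, sent cp 0 → ok
  c1: data parity 1, sent cp 1 → ok
  c2: data parity 1, sent cp 0 → mismatch
  c3: data parity 0, sent cp 0 → ok
  c4: data parity 0, sent cp 0 → ok
Exactly one row (r3) and one column (c2) fail → the flipped bit is at their intersection.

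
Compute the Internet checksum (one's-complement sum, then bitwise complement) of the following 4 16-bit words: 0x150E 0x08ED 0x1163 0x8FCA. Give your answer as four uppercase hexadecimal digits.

40D7

One's-complement addition (fold any carry out of bit 15 back into bit 0):
  0x150E + 0x08ED = 0x01DFB
  0x1DFB + 0x1163 = 0x02F5E
  0x2F5E + 0x8FCA = 0x0BF28
One's-complement sum = 0xBF28.
Checksum = ~0xBF28 & 0xFFFF = 0x40D7.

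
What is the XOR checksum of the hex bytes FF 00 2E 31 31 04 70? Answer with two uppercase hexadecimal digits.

XOR the bytes together:
  start with 0xFF
  0xFF ⊕ 0x00 = 0xFF
  0xFF ⊕ 0x2E = 0xD1
  0xD1 ⊕ 0x31 = 0xE0
  0xE0 ⊕ 0x31 = 0xD1
  0xD1 ⊕ 0x04 = 0xD5
  0xD5 ⊕ 0x70 = 0xA5

A5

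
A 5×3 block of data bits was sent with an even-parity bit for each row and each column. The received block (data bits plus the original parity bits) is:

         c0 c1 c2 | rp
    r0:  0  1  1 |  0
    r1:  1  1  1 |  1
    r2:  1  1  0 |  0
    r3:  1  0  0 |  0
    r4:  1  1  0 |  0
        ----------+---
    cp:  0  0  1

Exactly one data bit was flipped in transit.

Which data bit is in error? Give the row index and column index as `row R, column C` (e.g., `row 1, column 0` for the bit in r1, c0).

Recompute each row's even parity and compare to rp:
  r0: data parity 0, sent rp 0 → ok
  r1: data parity 1, sent rp 1 → ok
  r2: data parity 0, sent rp 0 → ok
  r3: data parity 1, sent rp 0 → mismatch
  r4: data parity 0, sent rp 0 → ok
Recompute each column's even parity and compare to cp:
  c0: data parity 0, sent cp 0 → ok
  c1: data parity 0, sent cp 0 → ok
  c2: data parity 0, sent cp 1 → mismatch
Exactly one row (r3) and one column (c2) fail → the flipped bit is at their intersection.

row 3, column 2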